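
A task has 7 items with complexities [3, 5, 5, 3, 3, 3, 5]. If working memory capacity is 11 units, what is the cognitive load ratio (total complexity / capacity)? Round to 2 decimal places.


Total complexity = 3 + 5 + 5 + 3 + 3 + 3 + 5 = 27
Load = total / capacity = 27 / 11
= 2.45


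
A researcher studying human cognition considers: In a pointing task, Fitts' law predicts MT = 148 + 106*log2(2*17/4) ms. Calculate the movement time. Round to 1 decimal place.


MT = 148 + 106 * log2(2*17/4)
2D/W = 8.5
log2(8.5) = 3.0875
MT = 148 + 106 * 3.0875
= 475.3 ms


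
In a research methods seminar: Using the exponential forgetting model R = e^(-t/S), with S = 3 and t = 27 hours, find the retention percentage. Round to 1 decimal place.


R = e^(-t/S)
-t/S = -27/3 = -9.0
R = e^(-9.0) = 0.000123
Percentage = 0.000123 * 100
= 0.0


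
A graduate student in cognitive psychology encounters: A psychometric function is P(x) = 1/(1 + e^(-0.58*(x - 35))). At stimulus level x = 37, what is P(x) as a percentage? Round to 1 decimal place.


P(x) = 1/(1 + e^(-0.58*(37 - 35)))
Exponent = -0.58 * 2 = -1.16
e^(-1.16) = 0.313486
P = 1/(1 + 0.313486) = 0.761333
Percentage = 76.1


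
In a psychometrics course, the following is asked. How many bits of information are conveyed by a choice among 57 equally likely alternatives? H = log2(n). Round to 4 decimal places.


H = log2(n)
H = log2(57)
= 5.8329


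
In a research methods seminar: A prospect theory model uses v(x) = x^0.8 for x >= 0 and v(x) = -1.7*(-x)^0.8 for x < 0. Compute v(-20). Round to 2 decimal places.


Since x = -20 < 0, use v(x) = -lambda*(-x)^alpha
(-x) = 20
20^0.8 = 10.9856
v(-20) = -1.7 * 10.9856
= -18.68


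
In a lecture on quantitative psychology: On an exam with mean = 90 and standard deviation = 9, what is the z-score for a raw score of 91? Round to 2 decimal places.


z = (X - mu) / sigma
= (91 - 90) / 9
= 1 / 9
= 0.11


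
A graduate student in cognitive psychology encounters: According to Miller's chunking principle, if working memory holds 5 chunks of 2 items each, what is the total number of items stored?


Total items = chunks * items_per_chunk
= 5 * 2
= 10


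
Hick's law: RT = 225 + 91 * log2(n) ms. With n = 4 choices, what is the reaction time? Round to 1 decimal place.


RT = 225 + 91 * log2(4)
log2(4) = 2.0
RT = 225 + 91 * 2.0
= 225 + 182.0
= 407.0 ms


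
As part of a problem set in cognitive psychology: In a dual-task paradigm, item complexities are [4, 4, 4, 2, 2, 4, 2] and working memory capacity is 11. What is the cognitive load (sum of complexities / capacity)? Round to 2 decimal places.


Total complexity = 4 + 4 + 4 + 2 + 2 + 4 + 2 = 22
Load = total / capacity = 22 / 11
= 2.00


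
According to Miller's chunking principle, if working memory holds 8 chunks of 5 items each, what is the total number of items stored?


Total items = chunks * items_per_chunk
= 8 * 5
= 40


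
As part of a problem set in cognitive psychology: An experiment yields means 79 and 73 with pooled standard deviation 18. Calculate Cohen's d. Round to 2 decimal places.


Cohen's d = (M1 - M2) / S_pooled
= (79 - 73) / 18
= 6 / 18
= 0.33


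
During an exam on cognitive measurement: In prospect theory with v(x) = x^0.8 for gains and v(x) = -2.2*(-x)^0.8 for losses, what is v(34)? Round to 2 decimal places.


Since x = 34 >= 0, use v(x) = x^0.8
34^0.8 = 16.7951
v(34) = 16.80


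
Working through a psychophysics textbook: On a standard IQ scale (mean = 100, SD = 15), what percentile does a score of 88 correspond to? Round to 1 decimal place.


z = (IQ - mean) / SD
z = (88 - 100) / 15 = -0.8
Percentile = Phi(-0.8) * 100
Phi(-0.8) = 0.211855
= 21.2


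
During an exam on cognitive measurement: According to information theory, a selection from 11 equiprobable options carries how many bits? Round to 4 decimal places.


H = log2(n)
H = log2(11)
= 3.4594


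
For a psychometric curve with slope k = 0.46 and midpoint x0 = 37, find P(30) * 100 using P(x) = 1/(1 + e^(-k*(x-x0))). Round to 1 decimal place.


P(x) = 1/(1 + e^(-0.46*(30 - 37)))
Exponent = -0.46 * -7 = 3.22
e^(3.22) = 25.02812
P = 1/(1 + 25.02812) = 0.03842
Percentage = 3.8


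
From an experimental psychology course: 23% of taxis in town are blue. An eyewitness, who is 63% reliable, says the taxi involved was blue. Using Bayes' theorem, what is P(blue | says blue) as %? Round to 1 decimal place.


P(blue | says blue) = P(says blue | blue)*P(blue) / [P(says blue | blue)*P(blue) + P(says blue | not blue)*P(not blue)]
Numerator = 0.63 * 0.23 = 0.1449
False identification = 0.37 * 0.77 = 0.2849
P = 0.1449 / (0.1449 + 0.2849)
= 0.1449 / 0.4298
As percentage = 33.7


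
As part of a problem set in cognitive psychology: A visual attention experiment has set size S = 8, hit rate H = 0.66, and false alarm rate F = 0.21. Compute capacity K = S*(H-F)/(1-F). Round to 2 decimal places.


K = S * (H - F) / (1 - F)
H - F = 0.45
1 - F = 0.79
K = 8 * 0.45 / 0.79
= 4.56


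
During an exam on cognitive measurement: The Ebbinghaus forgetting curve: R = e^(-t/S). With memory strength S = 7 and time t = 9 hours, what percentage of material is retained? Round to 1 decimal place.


R = e^(-t/S)
-t/S = -9/7 = -1.285714
R = e^(-1.285714) = 0.276453
Percentage = 0.276453 * 100
= 27.6


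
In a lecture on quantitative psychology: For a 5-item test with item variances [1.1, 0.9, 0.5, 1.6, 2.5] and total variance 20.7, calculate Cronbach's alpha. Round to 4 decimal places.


alpha = (k/(k-1)) * (1 - sum(s_i^2)/s_total^2)
sum(item variances) = 6.6
k/(k-1) = 5/4 = 1.25
1 - 6.6/20.7 = 1 - 0.318841 = 0.681159
alpha = 1.25 * 0.681159
= 0.8514


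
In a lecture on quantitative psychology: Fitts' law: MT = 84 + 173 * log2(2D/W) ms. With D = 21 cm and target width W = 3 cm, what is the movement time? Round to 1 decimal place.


MT = 84 + 173 * log2(2*21/3)
2D/W = 14.0
log2(14.0) = 3.8074
MT = 84 + 173 * 3.8074
= 742.7 ms


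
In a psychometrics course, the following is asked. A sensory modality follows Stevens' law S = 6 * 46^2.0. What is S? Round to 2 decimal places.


S = 6 * 46^2.0
46^2.0 = 2116.0
S = 6 * 2116.0
= 12696.00


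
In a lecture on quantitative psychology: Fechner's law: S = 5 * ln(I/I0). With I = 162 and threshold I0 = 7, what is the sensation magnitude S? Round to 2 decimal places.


S = 5 * ln(162/7)
I/I0 = 23.142857
ln(23.142857) = 3.1417
S = 5 * 3.1417
= 15.71


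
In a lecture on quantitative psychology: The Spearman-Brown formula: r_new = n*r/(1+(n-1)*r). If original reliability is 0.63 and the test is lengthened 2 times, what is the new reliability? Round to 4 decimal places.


r_new = n*r / (1 + (n-1)*r)
Numerator = 2 * 0.63 = 1.26
Denominator = 1 + 1 * 0.63 = 1.63
r_new = 1.26 / 1.63
= 0.7730


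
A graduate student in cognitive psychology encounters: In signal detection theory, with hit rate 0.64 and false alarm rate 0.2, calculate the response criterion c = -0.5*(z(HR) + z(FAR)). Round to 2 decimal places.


c = -0.5 * (z(HR) + z(FAR))
z(0.64) = 0.3585
z(0.2) = -0.8416
c = -0.5 * (0.3585 + -0.8416)
= -0.5 * -0.4831
= 0.24


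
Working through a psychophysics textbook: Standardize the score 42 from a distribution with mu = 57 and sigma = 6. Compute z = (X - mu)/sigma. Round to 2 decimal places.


z = (X - mu) / sigma
= (42 - 57) / 6
= -15 / 6
= -2.50


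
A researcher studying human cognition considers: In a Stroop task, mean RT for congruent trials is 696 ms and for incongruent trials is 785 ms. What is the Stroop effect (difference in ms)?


Stroop effect = RT(incongruent) - RT(congruent)
= 785 - 696
= 89 ms


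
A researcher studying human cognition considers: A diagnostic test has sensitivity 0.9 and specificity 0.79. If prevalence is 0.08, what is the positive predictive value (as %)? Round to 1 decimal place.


PPV = (sens * prev) / (sens * prev + (1-spec) * (1-prev))
Numerator = 0.9 * 0.08 = 0.072
P(positive and no disease) = (1 - spec) * (1 - prev) = (1 - 0.79) * (1 - 0.08) = 0.1932
Denominator = 0.072 + 0.1932 = 0.2652
PPV = 0.072 / 0.2652 = 0.271493
As percentage = 27.1


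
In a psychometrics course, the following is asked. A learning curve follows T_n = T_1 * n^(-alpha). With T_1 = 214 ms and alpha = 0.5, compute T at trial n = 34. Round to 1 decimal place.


T_n = 214 * 34^(-0.5)
34^(-0.5) = 0.171499
T_n = 214 * 0.171499
= 36.7 ms


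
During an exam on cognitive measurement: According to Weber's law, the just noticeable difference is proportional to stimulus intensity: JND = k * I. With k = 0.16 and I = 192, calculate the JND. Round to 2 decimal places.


JND = k * I
JND = 0.16 * 192
= 30.72


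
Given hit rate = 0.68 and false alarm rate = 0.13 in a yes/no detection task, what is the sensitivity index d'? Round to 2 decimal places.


d' = z(HR) - z(FAR)
z(0.68) = 0.4677
z(0.13) = -1.1264
d' = 0.4677 - -1.1264
= 1.59


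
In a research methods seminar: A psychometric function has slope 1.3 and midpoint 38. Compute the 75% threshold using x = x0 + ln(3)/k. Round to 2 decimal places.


At P = 0.75: 0.75 = 1/(1 + e^(-k*(x-x0)))
Solving: e^(-k*(x-x0)) = 1/3
x = x0 + ln(3)/k
ln(3) = 1.0986
x = 38 + 1.0986/1.3
= 38 + 0.8451
= 38.85


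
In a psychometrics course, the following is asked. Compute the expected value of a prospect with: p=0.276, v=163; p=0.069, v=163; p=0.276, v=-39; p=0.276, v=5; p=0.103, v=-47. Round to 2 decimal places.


EU = sum(p_i * v_i)
0.276 * 163 = 44.988
0.069 * 163 = 11.247
0.276 * -39 = -10.764
0.276 * 5 = 1.38
0.103 * -47 = -4.841
EU = 44.988 + 11.247 + -10.764 + 1.38 + -4.841
= 42.01


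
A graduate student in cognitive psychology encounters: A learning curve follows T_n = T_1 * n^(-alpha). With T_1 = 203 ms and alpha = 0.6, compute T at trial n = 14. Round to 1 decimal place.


T_n = 203 * 14^(-0.6)
14^(-0.6) = 0.205269
T_n = 203 * 0.205269
= 41.7 ms


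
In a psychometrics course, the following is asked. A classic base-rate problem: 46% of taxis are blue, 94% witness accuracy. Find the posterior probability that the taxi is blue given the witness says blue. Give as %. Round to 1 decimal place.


P(blue | says blue) = P(says blue | blue)*P(blue) / [P(says blue | blue)*P(blue) + P(says blue | not blue)*P(not blue)]
Numerator = 0.94 * 0.46 = 0.4324
False identification = 0.06 * 0.54 = 0.0324
P = 0.4324 / (0.4324 + 0.0324)
= 0.4324 / 0.4648
As percentage = 93.0


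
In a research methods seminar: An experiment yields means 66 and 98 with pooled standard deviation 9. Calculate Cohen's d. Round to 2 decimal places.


Cohen's d = (M1 - M2) / S_pooled
= (66 - 98) / 9
= -32 / 9
= -3.56


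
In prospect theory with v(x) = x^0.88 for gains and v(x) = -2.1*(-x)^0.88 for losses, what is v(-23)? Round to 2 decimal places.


Since x = -23 < 0, use v(x) = -lambda*(-x)^alpha
(-x) = 23
23^0.88 = 15.7878
v(-23) = -2.1 * 15.7878
= -33.15


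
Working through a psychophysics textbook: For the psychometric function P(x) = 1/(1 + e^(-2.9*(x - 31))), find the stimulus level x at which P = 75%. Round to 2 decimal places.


At P = 0.75: 0.75 = 1/(1 + e^(-k*(x-x0)))
Solving: e^(-k*(x-x0)) = 1/3
x = x0 + ln(3)/k
ln(3) = 1.0986
x = 31 + 1.0986/2.9
= 31 + 0.3788
= 31.38


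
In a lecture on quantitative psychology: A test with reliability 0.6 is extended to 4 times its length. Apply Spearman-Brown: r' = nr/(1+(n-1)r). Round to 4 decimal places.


r_new = n*r / (1 + (n-1)*r)
Numerator = 4 * 0.6 = 2.4
Denominator = 1 + 3 * 0.6 = 2.8
r_new = 2.4 / 2.8
= 0.8571


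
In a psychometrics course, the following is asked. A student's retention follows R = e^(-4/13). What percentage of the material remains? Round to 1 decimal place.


R = e^(-t/S)
-t/S = -4/13 = -0.307692
R = e^(-0.307692) = 0.735142
Percentage = 0.735142 * 100
= 73.5


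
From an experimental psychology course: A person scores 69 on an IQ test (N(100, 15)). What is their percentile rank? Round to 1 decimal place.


z = (IQ - mean) / SD
z = (69 - 100) / 15 = -2.0667
Percentile = Phi(-2.0667) * 100
Phi(-2.0667) = 0.019381
= 1.9


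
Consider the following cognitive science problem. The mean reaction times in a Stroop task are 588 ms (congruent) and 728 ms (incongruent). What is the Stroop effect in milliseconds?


Stroop effect = RT(incongruent) - RT(congruent)
= 728 - 588
= 140 ms


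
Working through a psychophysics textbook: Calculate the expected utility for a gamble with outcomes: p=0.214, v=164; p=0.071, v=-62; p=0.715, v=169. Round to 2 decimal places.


EU = sum(p_i * v_i)
0.214 * 164 = 35.096
0.071 * -62 = -4.402
0.715 * 169 = 120.835
EU = 35.096 + -4.402 + 120.835
= 151.53


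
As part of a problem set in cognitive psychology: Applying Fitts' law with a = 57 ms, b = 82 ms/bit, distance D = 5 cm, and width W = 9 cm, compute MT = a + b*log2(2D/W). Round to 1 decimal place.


MT = 57 + 82 * log2(2*5/9)
2D/W = 1.111111
log2(1.111111) = 0.152
MT = 57 + 82 * 0.152
= 69.5 ms


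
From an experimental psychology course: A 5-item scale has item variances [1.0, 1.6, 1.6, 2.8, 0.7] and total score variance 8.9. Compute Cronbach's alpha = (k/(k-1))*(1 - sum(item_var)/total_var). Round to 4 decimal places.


alpha = (k/(k-1)) * (1 - sum(s_i^2)/s_total^2)
sum(item variances) = 7.7
k/(k-1) = 5/4 = 1.25
1 - 7.7/8.9 = 1 - 0.865169 = 0.134831
alpha = 1.25 * 0.134831
= 0.1685


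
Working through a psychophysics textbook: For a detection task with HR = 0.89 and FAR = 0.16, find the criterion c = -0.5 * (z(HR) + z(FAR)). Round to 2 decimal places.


c = -0.5 * (z(HR) + z(FAR))
z(0.89) = 1.2265
z(0.16) = -0.9945
c = -0.5 * (1.2265 + -0.9945)
= -0.5 * 0.232
= -0.12


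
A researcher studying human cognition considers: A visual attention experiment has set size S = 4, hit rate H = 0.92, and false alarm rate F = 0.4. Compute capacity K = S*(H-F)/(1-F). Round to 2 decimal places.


K = S * (H - F) / (1 - F)
H - F = 0.52
1 - F = 0.6
K = 4 * 0.52 / 0.6
= 3.47


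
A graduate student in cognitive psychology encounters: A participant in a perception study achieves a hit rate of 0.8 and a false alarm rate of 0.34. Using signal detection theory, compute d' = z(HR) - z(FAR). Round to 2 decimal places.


d' = z(HR) - z(FAR)
z(0.8) = 0.8416
z(0.34) = -0.4125
d' = 0.8416 - -0.4125
= 1.25


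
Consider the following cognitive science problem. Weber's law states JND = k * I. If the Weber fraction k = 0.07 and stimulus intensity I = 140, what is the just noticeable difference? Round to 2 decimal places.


JND = k * I
JND = 0.07 * 140
= 9.80


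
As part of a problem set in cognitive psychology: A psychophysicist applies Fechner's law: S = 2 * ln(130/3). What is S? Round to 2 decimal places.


S = 2 * ln(130/3)
I/I0 = 43.333333
ln(43.333333) = 3.7689
S = 2 * 3.7689
= 7.54


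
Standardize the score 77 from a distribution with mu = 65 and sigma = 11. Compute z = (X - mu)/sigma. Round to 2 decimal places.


z = (X - mu) / sigma
= (77 - 65) / 11
= 12 / 11
= 1.09


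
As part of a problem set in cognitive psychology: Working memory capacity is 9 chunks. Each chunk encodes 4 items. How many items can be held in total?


Total items = chunks * items_per_chunk
= 9 * 4
= 36


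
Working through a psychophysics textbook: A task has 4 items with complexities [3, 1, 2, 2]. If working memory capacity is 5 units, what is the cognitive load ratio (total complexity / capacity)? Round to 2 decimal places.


Total complexity = 3 + 1 + 2 + 2 = 8
Load = total / capacity = 8 / 5
= 1.60


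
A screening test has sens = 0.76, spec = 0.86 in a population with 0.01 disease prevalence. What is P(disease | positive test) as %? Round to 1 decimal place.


PPV = (sens * prev) / (sens * prev + (1-spec) * (1-prev))
Numerator = 0.76 * 0.01 = 0.0076
P(positive and no disease) = (1 - spec) * (1 - prev) = (1 - 0.86) * (1 - 0.01) = 0.1386
Denominator = 0.0076 + 0.1386 = 0.1462
PPV = 0.0076 / 0.1462 = 0.051984
As percentage = 5.2


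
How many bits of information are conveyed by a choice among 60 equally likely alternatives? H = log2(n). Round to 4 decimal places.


H = log2(n)
H = log2(60)
= 5.9069


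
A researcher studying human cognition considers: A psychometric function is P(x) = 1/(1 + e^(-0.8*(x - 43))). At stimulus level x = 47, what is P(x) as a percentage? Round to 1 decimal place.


P(x) = 1/(1 + e^(-0.8*(47 - 43)))
Exponent = -0.8 * 4 = -3.2
e^(-3.2) = 0.040762
P = 1/(1 + 0.040762) = 0.960834
Percentage = 96.1


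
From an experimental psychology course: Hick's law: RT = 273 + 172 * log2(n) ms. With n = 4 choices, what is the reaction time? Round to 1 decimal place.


RT = 273 + 172 * log2(4)
log2(4) = 2.0
RT = 273 + 172 * 2.0
= 273 + 344.0
= 617.0 ms


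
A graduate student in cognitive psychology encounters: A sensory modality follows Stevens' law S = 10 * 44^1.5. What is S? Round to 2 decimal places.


S = 10 * 44^1.5
44^1.5 = 291.863
S = 10 * 291.863
= 2918.63


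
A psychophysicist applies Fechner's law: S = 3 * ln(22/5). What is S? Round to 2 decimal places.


S = 3 * ln(22/5)
I/I0 = 4.4
ln(4.4) = 1.4816
S = 3 * 1.4816
= 4.44


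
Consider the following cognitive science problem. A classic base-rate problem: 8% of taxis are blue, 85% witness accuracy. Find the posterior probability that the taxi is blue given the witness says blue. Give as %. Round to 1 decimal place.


P(blue | says blue) = P(says blue | blue)*P(blue) / [P(says blue | blue)*P(blue) + P(says blue | not blue)*P(not blue)]
Numerator = 0.85 * 0.08 = 0.068
False identification = 0.15 * 0.92 = 0.138
P = 0.068 / (0.068 + 0.138)
= 0.068 / 0.206
As percentage = 33.0


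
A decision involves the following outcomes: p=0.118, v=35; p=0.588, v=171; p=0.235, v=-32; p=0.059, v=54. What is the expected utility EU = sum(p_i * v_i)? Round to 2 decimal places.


EU = sum(p_i * v_i)
0.118 * 35 = 4.13
0.588 * 171 = 100.548
0.235 * -32 = -7.52
0.059 * 54 = 3.186
EU = 4.13 + 100.548 + -7.52 + 3.186
= 100.34


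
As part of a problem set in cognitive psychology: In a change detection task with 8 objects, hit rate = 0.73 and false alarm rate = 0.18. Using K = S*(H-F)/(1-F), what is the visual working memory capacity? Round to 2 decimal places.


K = S * (H - F) / (1 - F)
H - F = 0.55
1 - F = 0.82
K = 8 * 0.55 / 0.82
= 5.37


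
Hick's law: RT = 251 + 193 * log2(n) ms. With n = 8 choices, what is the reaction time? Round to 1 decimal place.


RT = 251 + 193 * log2(8)
log2(8) = 3.0
RT = 251 + 193 * 3.0
= 251 + 579.0
= 830.0 ms


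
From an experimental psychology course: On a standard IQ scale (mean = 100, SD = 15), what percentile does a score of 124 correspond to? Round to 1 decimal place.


z = (IQ - mean) / SD
z = (124 - 100) / 15 = 1.6
Percentile = Phi(1.6) * 100
Phi(1.6) = 0.945201
= 94.5


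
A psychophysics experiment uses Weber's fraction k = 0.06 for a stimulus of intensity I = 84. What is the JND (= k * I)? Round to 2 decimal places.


JND = k * I
JND = 0.06 * 84
= 5.04


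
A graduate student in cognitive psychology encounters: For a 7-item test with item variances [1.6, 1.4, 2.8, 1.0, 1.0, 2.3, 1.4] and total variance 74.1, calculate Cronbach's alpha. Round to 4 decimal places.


alpha = (k/(k-1)) * (1 - sum(s_i^2)/s_total^2)
sum(item variances) = 11.5
k/(k-1) = 7/6 = 1.166667
1 - 11.5/74.1 = 1 - 0.155196 = 0.844804
alpha = 1.166667 * 0.844804
= 0.9856


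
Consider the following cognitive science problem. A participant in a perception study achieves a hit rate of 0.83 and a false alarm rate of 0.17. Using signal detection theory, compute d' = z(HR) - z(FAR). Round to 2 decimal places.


d' = z(HR) - z(FAR)
z(0.83) = 0.9542
z(0.17) = -0.9542
d' = 0.9542 - -0.9542
= 1.91


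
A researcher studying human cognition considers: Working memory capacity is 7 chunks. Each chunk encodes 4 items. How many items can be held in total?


Total items = chunks * items_per_chunk
= 7 * 4
= 28


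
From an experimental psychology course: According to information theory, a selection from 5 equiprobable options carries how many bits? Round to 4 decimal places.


H = log2(n)
H = log2(5)
= 2.3219


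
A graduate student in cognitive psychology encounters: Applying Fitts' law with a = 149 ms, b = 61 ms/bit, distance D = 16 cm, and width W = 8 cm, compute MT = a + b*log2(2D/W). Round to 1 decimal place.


MT = 149 + 61 * log2(2*16/8)
2D/W = 4.0
log2(4.0) = 2.0
MT = 149 + 61 * 2.0
= 271.0 ms


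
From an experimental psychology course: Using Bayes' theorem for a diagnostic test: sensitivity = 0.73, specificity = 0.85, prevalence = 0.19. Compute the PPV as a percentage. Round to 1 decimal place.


PPV = (sens * prev) / (sens * prev + (1-spec) * (1-prev))
Numerator = 0.73 * 0.19 = 0.1387
P(positive and no disease) = (1 - spec) * (1 - prev) = (1 - 0.85) * (1 - 0.19) = 0.1215
Denominator = 0.1387 + 0.1215 = 0.2602
PPV = 0.1387 / 0.2602 = 0.533051
As percentage = 53.3


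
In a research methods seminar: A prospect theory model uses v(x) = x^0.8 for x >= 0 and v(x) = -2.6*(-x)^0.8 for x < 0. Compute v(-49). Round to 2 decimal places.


Since x = -49 < 0, use v(x) = -lambda*(-x)^alpha
(-x) = 49
49^0.8 = 22.4987
v(-49) = -2.6 * 22.4987
= -58.50


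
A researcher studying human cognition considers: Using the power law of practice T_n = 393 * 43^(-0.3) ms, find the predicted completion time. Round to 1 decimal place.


T_n = 393 * 43^(-0.3)
43^(-0.3) = 0.323563
T_n = 393 * 0.323563
= 127.2 ms


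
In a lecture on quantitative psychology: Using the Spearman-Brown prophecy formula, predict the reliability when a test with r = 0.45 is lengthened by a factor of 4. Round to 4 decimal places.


r_new = n*r / (1 + (n-1)*r)
Numerator = 4 * 0.45 = 1.8
Denominator = 1 + 3 * 0.45 = 2.35
r_new = 1.8 / 2.35
= 0.7660


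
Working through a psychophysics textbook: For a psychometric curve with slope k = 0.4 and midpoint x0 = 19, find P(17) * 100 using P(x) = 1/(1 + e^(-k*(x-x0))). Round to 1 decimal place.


P(x) = 1/(1 + e^(-0.4*(17 - 19)))
Exponent = -0.4 * -2 = 0.8
e^(0.8) = 2.225541
P = 1/(1 + 2.225541) = 0.310026
Percentage = 31.0


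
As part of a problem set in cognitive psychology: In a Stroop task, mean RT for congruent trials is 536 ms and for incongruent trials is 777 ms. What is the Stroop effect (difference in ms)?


Stroop effect = RT(incongruent) - RT(congruent)
= 777 - 536
= 241 ms


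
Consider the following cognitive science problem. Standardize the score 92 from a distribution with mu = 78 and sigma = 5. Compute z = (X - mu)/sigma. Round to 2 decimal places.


z = (X - mu) / sigma
= (92 - 78) / 5
= 14 / 5
= 2.80


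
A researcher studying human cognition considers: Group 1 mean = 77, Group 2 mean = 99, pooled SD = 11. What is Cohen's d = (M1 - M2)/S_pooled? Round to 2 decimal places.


Cohen's d = (M1 - M2) / S_pooled
= (77 - 99) / 11
= -22 / 11
= -2.00


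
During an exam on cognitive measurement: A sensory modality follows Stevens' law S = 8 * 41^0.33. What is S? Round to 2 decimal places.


S = 8 * 41^0.33
41^0.33 = 3.4058
S = 8 * 3.4058
= 27.25


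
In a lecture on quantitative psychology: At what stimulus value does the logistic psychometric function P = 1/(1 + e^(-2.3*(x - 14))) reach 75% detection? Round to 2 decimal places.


At P = 0.75: 0.75 = 1/(1 + e^(-k*(x-x0)))
Solving: e^(-k*(x-x0)) = 1/3
x = x0 + ln(3)/k
ln(3) = 1.0986
x = 14 + 1.0986/2.3
= 14 + 0.4777
= 14.48


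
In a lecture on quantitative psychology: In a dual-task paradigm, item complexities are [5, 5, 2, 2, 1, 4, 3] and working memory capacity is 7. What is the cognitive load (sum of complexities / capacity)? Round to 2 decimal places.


Total complexity = 5 + 5 + 2 + 2 + 1 + 4 + 3 = 22
Load = total / capacity = 22 / 7
= 3.14


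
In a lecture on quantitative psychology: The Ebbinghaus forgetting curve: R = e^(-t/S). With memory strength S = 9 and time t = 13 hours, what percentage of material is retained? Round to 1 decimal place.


R = e^(-t/S)
-t/S = -13/9 = -1.444444
R = e^(-1.444444) = 0.235877
Percentage = 0.235877 * 100
= 23.6


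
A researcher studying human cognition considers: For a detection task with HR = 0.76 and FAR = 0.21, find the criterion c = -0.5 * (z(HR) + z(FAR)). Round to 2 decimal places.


c = -0.5 * (z(HR) + z(FAR))
z(0.76) = 0.7063
z(0.21) = -0.8064
c = -0.5 * (0.7063 + -0.8064)
= -0.5 * -0.1001
= 0.05


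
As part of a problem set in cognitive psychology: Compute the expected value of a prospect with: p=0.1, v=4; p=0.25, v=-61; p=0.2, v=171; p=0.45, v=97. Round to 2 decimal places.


EU = sum(p_i * v_i)
0.1 * 4 = 0.4
0.25 * -61 = -15.25
0.2 * 171 = 34.2
0.45 * 97 = 43.65
EU = 0.4 + -15.25 + 34.2 + 43.65
= 63.00


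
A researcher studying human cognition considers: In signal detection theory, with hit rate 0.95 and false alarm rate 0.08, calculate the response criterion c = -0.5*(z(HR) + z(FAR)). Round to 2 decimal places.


c = -0.5 * (z(HR) + z(FAR))
z(0.95) = 1.6449
z(0.08) = -1.4051
c = -0.5 * (1.6449 + -1.4051)
= -0.5 * 0.2398
= -0.12


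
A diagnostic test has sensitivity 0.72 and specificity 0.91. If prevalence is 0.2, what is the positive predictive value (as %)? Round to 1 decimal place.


PPV = (sens * prev) / (sens * prev + (1-spec) * (1-prev))
Numerator = 0.72 * 0.2 = 0.144
P(positive and no disease) = (1 - spec) * (1 - prev) = (1 - 0.91) * (1 - 0.2) = 0.072
Denominator = 0.144 + 0.072 = 0.216
PPV = 0.144 / 0.216 = 0.666667
As percentage = 66.7


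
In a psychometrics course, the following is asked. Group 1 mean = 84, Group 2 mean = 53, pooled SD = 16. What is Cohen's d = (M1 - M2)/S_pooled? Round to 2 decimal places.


Cohen's d = (M1 - M2) / S_pooled
= (84 - 53) / 16
= 31 / 16
= 1.94


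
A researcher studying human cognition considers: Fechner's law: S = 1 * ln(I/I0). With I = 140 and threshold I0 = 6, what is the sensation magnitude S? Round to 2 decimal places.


S = 1 * ln(140/6)
I/I0 = 23.333333
ln(23.333333) = 3.1499
S = 1 * 3.1499
= 3.15


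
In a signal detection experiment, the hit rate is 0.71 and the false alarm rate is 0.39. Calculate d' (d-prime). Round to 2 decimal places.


d' = z(HR) - z(FAR)
z(0.71) = 0.5534
z(0.39) = -0.2793
d' = 0.5534 - -0.2793
= 0.83


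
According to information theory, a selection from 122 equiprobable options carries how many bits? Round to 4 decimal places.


H = log2(n)
H = log2(122)
= 6.9307


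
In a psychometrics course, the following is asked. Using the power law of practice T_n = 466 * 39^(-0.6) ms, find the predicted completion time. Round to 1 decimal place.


T_n = 466 * 39^(-0.6)
39^(-0.6) = 0.11101
T_n = 466 * 0.11101
= 51.7 ms


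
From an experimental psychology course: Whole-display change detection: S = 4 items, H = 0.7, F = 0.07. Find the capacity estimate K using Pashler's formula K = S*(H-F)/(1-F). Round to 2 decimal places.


K = S * (H - F) / (1 - F)
H - F = 0.63
1 - F = 0.93
K = 4 * 0.63 / 0.93
= 2.71


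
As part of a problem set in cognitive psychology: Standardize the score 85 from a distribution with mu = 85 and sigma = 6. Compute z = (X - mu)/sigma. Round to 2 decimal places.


z = (X - mu) / sigma
= (85 - 85) / 6
= 0 / 6
= 0.00


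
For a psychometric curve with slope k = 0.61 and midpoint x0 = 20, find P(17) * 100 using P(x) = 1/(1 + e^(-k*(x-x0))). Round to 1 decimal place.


P(x) = 1/(1 + e^(-0.61*(17 - 20)))
Exponent = -0.61 * -3 = 1.83
e^(1.83) = 6.233887
P = 1/(1 + 6.233887) = 0.138238
Percentage = 13.8


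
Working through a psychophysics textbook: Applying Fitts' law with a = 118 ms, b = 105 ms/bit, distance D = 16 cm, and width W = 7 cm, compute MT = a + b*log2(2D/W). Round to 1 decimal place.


MT = 118 + 105 * log2(2*16/7)
2D/W = 4.571429
log2(4.571429) = 2.1926
MT = 118 + 105 * 2.1926
= 348.2 ms


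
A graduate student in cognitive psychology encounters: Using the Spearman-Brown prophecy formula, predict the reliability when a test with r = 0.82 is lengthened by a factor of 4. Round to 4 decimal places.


r_new = n*r / (1 + (n-1)*r)
Numerator = 4 * 0.82 = 3.28
Denominator = 1 + 3 * 0.82 = 3.46
r_new = 3.28 / 3.46
= 0.9480


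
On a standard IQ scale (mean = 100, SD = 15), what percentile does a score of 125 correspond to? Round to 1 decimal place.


z = (IQ - mean) / SD
z = (125 - 100) / 15 = 1.6667
Percentile = Phi(1.6667) * 100
Phi(1.6667) = 0.952213
= 95.2


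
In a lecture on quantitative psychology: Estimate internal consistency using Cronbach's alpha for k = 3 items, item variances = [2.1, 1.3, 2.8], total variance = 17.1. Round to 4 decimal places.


alpha = (k/(k-1)) * (1 - sum(s_i^2)/s_total^2)
sum(item variances) = 6.2
k/(k-1) = 3/2 = 1.5
1 - 6.2/17.1 = 1 - 0.362573 = 0.637427
alpha = 1.5 * 0.637427
= 0.9561


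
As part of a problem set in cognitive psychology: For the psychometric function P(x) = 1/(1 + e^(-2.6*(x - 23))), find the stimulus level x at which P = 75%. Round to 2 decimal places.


At P = 0.75: 0.75 = 1/(1 + e^(-k*(x-x0)))
Solving: e^(-k*(x-x0)) = 1/3
x = x0 + ln(3)/k
ln(3) = 1.0986
x = 23 + 1.0986/2.6
= 23 + 0.4225
= 23.42


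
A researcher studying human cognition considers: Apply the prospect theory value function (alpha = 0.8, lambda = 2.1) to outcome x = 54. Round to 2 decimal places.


Since x = 54 >= 0, use v(x) = x^0.8
54^0.8 = 24.3173
v(54) = 24.32


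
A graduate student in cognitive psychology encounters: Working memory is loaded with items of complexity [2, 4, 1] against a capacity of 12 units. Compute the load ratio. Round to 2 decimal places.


Total complexity = 2 + 4 + 1 = 7
Load = total / capacity = 7 / 12
= 0.58


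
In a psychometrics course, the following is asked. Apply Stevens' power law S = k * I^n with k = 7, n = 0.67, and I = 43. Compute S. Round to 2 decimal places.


S = 7 * 43^0.67
43^0.67 = 12.4286
S = 7 * 12.4286
= 87.00


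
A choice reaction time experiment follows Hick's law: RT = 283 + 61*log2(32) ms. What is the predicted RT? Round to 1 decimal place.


RT = 283 + 61 * log2(32)
log2(32) = 5.0
RT = 283 + 61 * 5.0
= 283 + 305.0
= 588.0 ms


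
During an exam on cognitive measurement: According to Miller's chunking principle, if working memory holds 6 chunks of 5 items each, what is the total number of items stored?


Total items = chunks * items_per_chunk
= 6 * 5
= 30


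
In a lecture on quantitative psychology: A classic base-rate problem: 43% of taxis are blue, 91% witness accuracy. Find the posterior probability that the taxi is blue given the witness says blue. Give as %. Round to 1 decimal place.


P(blue | says blue) = P(says blue | blue)*P(blue) / [P(says blue | blue)*P(blue) + P(says blue | not blue)*P(not blue)]
Numerator = 0.91 * 0.43 = 0.3913
False identification = 0.09 * 0.57 = 0.0513
P = 0.3913 / (0.3913 + 0.0513)
= 0.3913 / 0.4426
As percentage = 88.4


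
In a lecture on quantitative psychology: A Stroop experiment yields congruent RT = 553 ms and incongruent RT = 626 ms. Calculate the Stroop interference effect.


Stroop effect = RT(incongruent) - RT(congruent)
= 626 - 553
= 73 ms


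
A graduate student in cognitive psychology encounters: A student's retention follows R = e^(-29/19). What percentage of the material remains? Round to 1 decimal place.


R = e^(-t/S)
-t/S = -29/19 = -1.526316
R = e^(-1.526316) = 0.217335
Percentage = 0.217335 * 100
= 21.7


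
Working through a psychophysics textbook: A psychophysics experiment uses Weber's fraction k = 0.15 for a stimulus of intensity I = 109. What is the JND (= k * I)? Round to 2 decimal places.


JND = k * I
JND = 0.15 * 109
= 16.35


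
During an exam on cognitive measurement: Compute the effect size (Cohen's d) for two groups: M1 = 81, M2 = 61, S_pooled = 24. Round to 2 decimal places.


Cohen's d = (M1 - M2) / S_pooled
= (81 - 61) / 24
= 20 / 24
= 0.83


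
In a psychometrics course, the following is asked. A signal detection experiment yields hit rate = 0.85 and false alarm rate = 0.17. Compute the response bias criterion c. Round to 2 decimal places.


c = -0.5 * (z(HR) + z(FAR))
z(0.85) = 1.0364
z(0.17) = -0.9542
c = -0.5 * (1.0364 + -0.9542)
= -0.5 * 0.0822
= -0.04


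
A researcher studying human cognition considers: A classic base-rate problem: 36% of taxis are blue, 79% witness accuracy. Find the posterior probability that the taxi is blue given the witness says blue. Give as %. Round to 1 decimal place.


P(blue | says blue) = P(says blue | blue)*P(blue) / [P(says blue | blue)*P(blue) + P(says blue | not blue)*P(not blue)]
Numerator = 0.79 * 0.36 = 0.2844
False identification = 0.21 * 0.64 = 0.1344
P = 0.2844 / (0.2844 + 0.1344)
= 0.2844 / 0.4188
As percentage = 67.9


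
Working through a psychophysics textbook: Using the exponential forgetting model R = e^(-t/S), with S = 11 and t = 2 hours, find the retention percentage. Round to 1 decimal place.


R = e^(-t/S)
-t/S = -2/11 = -0.181818
R = e^(-0.181818) = 0.833753
Percentage = 0.833753 * 100
= 83.4


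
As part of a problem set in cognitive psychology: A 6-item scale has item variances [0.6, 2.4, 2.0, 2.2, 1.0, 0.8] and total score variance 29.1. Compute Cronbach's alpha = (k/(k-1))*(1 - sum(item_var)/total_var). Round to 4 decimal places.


alpha = (k/(k-1)) * (1 - sum(s_i^2)/s_total^2)
sum(item variances) = 9.0
k/(k-1) = 6/5 = 1.2
1 - 9.0/29.1 = 1 - 0.309278 = 0.690722
alpha = 1.2 * 0.690722
= 0.8289


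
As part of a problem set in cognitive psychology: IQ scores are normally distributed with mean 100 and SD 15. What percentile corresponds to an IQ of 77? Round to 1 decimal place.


z = (IQ - mean) / SD
z = (77 - 100) / 15 = -1.5333
Percentile = Phi(-1.5333) * 100
Phi(-1.5333) = 0.062601
= 6.3


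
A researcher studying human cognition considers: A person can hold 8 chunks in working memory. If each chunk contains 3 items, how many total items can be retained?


Total items = chunks * items_per_chunk
= 8 * 3
= 24


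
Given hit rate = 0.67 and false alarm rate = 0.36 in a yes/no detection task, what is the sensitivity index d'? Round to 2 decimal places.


d' = z(HR) - z(FAR)
z(0.67) = 0.4399
z(0.36) = -0.3585
d' = 0.4399 - -0.3585
= 0.80


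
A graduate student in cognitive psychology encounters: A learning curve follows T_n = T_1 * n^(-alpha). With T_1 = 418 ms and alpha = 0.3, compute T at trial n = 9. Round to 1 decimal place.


T_n = 418 * 9^(-0.3)
9^(-0.3) = 0.517282
T_n = 418 * 0.517282
= 216.2 ms


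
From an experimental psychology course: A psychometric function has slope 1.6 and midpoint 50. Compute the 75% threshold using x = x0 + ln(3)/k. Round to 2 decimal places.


At P = 0.75: 0.75 = 1/(1 + e^(-k*(x-x0)))
Solving: e^(-k*(x-x0)) = 1/3
x = x0 + ln(3)/k
ln(3) = 1.0986
x = 50 + 1.0986/1.6
= 50 + 0.6866
= 50.69


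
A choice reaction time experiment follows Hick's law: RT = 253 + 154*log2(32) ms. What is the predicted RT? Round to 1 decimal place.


RT = 253 + 154 * log2(32)
log2(32) = 5.0
RT = 253 + 154 * 5.0
= 253 + 770.0
= 1023.0 ms


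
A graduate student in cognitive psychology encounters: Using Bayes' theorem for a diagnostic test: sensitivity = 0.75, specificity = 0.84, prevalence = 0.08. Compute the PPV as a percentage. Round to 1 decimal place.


PPV = (sens * prev) / (sens * prev + (1-spec) * (1-prev))
Numerator = 0.75 * 0.08 = 0.06
P(positive and no disease) = (1 - spec) * (1 - prev) = (1 - 0.84) * (1 - 0.08) = 0.1472
Denominator = 0.06 + 0.1472 = 0.2072
PPV = 0.06 / 0.2072 = 0.289575
As percentage = 29.0


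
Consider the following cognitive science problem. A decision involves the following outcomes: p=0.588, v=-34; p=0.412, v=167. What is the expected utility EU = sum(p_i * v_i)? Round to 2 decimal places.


EU = sum(p_i * v_i)
0.588 * -34 = -19.992
0.412 * 167 = 68.804
EU = -19.992 + 68.804
= 48.81


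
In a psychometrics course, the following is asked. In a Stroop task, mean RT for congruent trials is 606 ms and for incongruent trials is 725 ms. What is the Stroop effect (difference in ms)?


Stroop effect = RT(incongruent) - RT(congruent)
= 725 - 606
= 119 ms


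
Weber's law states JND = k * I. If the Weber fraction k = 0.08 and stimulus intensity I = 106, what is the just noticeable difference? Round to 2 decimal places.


JND = k * I
JND = 0.08 * 106
= 8.48


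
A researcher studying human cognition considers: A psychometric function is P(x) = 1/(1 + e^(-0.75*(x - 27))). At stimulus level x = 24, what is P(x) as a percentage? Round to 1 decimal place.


P(x) = 1/(1 + e^(-0.75*(24 - 27)))
Exponent = -0.75 * -3 = 2.25
e^(2.25) = 9.487736
P = 1/(1 + 9.487736) = 0.095349
Percentage = 9.5


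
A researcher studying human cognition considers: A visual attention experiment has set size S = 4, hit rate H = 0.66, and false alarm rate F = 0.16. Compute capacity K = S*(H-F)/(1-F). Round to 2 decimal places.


K = S * (H - F) / (1 - F)
H - F = 0.5
1 - F = 0.84
K = 4 * 0.5 / 0.84
= 2.38


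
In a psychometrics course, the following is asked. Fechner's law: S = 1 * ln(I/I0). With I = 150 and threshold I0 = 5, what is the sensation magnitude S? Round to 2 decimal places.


S = 1 * ln(150/5)
I/I0 = 30.0
ln(30.0) = 3.4012
S = 1 * 3.4012
= 3.40


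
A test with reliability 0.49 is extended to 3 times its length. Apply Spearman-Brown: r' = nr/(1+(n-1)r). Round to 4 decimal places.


r_new = n*r / (1 + (n-1)*r)
Numerator = 3 * 0.49 = 1.47
Denominator = 1 + 2 * 0.49 = 1.98
r_new = 1.47 / 1.98
= 0.7424


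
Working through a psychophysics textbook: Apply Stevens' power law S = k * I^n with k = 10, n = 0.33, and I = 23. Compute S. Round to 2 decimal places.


S = 10 * 23^0.33
23^0.33 = 2.8143
S = 10 * 2.8143
= 28.14


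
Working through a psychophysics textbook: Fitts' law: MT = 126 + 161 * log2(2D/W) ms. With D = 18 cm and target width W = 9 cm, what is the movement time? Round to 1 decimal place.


MT = 126 + 161 * log2(2*18/9)
2D/W = 4.0
log2(4.0) = 2.0
MT = 126 + 161 * 2.0
= 448.0 ms


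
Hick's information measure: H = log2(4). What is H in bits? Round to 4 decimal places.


H = log2(n)
H = log2(4)
= 2.0000


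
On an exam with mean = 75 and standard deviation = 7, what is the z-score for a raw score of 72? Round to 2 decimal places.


z = (X - mu) / sigma
= (72 - 75) / 7
= -3 / 7
= -0.43


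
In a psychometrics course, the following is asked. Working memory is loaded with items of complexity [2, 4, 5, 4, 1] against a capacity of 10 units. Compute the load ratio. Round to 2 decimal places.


Total complexity = 2 + 4 + 5 + 4 + 1 = 16
Load = total / capacity = 16 / 10
= 1.60


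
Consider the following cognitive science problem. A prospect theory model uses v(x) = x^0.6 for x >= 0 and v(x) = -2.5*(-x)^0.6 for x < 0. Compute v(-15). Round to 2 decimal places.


Since x = -15 < 0, use v(x) = -lambda*(-x)^alpha
(-x) = 15
15^0.6 = 5.0776
v(-15) = -2.5 * 5.0776
= -12.69


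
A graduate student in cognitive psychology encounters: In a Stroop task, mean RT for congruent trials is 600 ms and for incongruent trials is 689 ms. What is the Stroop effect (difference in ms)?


Stroop effect = RT(incongruent) - RT(congruent)
= 689 - 600
= 89 ms


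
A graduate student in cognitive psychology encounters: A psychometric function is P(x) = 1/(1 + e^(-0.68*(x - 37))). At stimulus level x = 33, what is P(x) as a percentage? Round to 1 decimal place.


P(x) = 1/(1 + e^(-0.68*(33 - 37)))
Exponent = -0.68 * -4 = 2.72
e^(2.72) = 15.180322
P = 1/(1 + 15.180322) = 0.061803
Percentage = 6.2


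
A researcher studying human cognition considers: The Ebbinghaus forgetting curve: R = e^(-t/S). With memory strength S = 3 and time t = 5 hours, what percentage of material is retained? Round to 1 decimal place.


R = e^(-t/S)
-t/S = -5/3 = -1.666667
R = e^(-1.666667) = 0.188876
Percentage = 0.188876 * 100
= 18.9


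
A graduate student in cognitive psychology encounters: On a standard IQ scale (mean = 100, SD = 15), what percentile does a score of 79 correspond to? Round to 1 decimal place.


z = (IQ - mean) / SD
z = (79 - 100) / 15 = -1.4
Percentile = Phi(-1.4) * 100
Phi(-1.4) = 0.080757
= 8.1
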